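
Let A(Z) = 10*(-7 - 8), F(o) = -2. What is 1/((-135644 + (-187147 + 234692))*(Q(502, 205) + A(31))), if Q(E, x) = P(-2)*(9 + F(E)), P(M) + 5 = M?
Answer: 1/17531701 ≈ 5.7040e-8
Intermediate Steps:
P(M) = -5 + M
A(Z) = -150 (A(Z) = 10*(-15) = -150)
Q(E, x) = -49 (Q(E, x) = (-5 - 2)*(9 - 2) = -7*7 = -49)
1/((-135644 + (-187147 + 234692))*(Q(502, 205) + A(31))) = 1/((-135644 + (-187147 + 234692))*(-49 - 150)) = 1/((-135644 + 47545)*(-199)) = 1/(-88099*(-199)) = 1/17531701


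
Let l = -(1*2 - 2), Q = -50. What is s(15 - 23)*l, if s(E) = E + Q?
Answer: 0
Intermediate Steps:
l = 0 (l = -(2 - 2) = -1*0 = 0)
s(E) = -50 + E (s(E) = E - 50 = -50 + E)
s(15 - 23)*l = (-50 + (15 - 23))*0 = (-50 - 8)*0 = -58*0 = 0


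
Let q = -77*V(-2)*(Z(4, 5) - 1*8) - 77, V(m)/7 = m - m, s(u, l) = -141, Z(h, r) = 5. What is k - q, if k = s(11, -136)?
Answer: -64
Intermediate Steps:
k = -141
V(m) = 0 (V(m) = 7*(m - m) = 7*0 = 0)
q = -77 (q = -0*(5 - 1*8) - 77 = -0*(5 - 8) - 77 = -0*(-3) - 77 = -77*0 - 77 = 0 - 77 = -77)
k - q = -141 - 1*(-77) = -141 + 77 = -64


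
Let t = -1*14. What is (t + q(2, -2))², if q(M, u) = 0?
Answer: 196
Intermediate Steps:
t = -14
(t + q(2, -2))² = (-14 + 0)² = (-14)² = 196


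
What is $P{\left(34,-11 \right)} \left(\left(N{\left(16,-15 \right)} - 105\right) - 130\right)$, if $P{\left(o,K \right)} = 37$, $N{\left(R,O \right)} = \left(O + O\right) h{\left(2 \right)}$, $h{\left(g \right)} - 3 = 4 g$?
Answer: $-20905$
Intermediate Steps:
$h{\left(g \right)} = 3 + 4 g$
$N{\left(R,O \right)} = 22 O$ ($N{\left(R,O \right)} = \left(O + O\right) \left(3 + 4 \cdot 2\right) = 2 O \left(3 + 8\right) = 2 O 11 = 22 O$)
$P{\left(34,-11 \right)} \left(\left(N{\left(16,-15 \right)} - 105\right) - 130\right) = 37 \left(\left(22 \left(-15\right) - 105\right) - 130\right) = 37 \left(\left(-330 - 105\right) - 130\right) = 37 \left(-435 - 130\right) = 37 \left(-565\right) = -20905$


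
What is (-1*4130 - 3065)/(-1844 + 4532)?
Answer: -7195/2688 ≈ -2.6767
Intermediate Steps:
(-1*4130 - 3065)/(-1844 + 4532) = (-4130 - 3065)/2688 = -7195*1/2688 = -7195/2688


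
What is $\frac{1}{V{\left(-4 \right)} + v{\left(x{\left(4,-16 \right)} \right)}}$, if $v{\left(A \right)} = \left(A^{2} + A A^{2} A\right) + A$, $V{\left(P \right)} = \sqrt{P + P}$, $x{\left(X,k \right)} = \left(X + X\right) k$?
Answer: $\frac{33556464}{9008290209466369} - \frac{i \sqrt{2}}{36033160837865476} \approx 3.7251 \cdot 10^{-9} - 3.9248 \cdot 10^{-17} i$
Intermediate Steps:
$x{\left(X,k \right)} = 2 X k$
$V{\left(P \right)} = \sqrt{2} \sqrt{P}$ ($V{\left(P \right)} = \sqrt{2 P} = \sqrt{2} \sqrt{P}$)
$v{\left(A \right)} = A + A^{2} + A^{4}$ ($v{\left(A \right)} = \left(A^{2} + A^{3} A\right) + A = \left(A^{2} + A^{4}\right) + A = A + A^{2} + A^{4}$)
$\frac{1}{V{\left(-4 \right)} + v{\left(x{\left(4,-16 \right)} \right)}} = \frac{1}{\sqrt{2} \sqrt{-4} + 2 \cdot 4 \left(-16\right) \left(1 + 2 \cdot 4 \left(-16\right) + \left(2 \cdot 4 \left(-16\right)\right)^{3}\right)} = \frac{1}{\sqrt{2} \cdot 2 i - 128 \left(1 - 128 + \left(-128\right)^{3}\right)} = \frac{1}{2 i \sqrt{2} - 128 \left(1 - 128 - 2097152\right)} = \frac{1}{2 i \sqrt{2} - -268451712} = \frac{1}{2 i \sqrt{2} + 268451712} = \frac{1}{268451712 + 2 i \sqrt{2}}$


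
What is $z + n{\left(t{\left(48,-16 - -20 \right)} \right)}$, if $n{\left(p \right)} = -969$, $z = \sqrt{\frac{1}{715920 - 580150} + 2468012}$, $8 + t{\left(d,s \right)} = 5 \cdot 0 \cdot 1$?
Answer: $-969 + \frac{\sqrt{45494081679250570}}{135770} \approx 601.99$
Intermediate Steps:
$t{\left(d,s \right)} = -8$ ($t{\left(d,s \right)} = -8 + 5 \cdot 0 \cdot 1 = -8 + 0 \cdot 1 = -8 + 0 = -8$)
$z = \frac{\sqrt{45494081679250570}}{135770}$ ($z = \sqrt{\frac{1}{135770} + 2468012} = \sqrt{\frac{335081989241}{135770}} = \frac{\sqrt{45494081679250570}}{135770} \approx 1571.0$)
$z + n{\left(t{\left(48,-16 - -20 \right)} \right)} = \frac{\sqrt{45494081679250570}}{135770} - 969 = -969 + \frac{\sqrt{45494081679250570}}{135770}$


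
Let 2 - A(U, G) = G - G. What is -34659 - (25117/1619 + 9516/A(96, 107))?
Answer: -63841240/1619 ≈ -39433.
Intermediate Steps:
A(U, G) = 2 (A(U, G) = 2 - (G - G) = 2 - 1*0 = 2 + 0 = 2)
-34659 - (25117/1619 + 9516/A(96, 107)) = -34659 - (25117/1619 + 9516/2) = -34659 - (25117*(1/1619) + 9516*(½)) = -34659 - (25117/1619 + 4758) = -34659 - 1*7728319/1619 = -34659 - 7728319/1619 = -63841240/1619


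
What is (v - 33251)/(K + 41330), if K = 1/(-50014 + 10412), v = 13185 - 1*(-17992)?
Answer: -82134548/1636750659 ≈ -0.050181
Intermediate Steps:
v = 31177 (v = 13185 + 17992 = 31177)
K = -1/39602 (K = 1/(-39602) = -1/39602 ≈ -2.5251e-5)
(v - 33251)/(K + 41330) = (31177 - 33251)/(-1/39602 + 41330) = -2074/1636750659/39602 = -2074*39602/1636750659 = -82134548/1636750659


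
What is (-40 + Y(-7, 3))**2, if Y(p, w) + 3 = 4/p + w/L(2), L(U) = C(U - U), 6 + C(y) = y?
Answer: 380689/196 ≈ 1942.3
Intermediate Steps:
C(y) = -6 + y
L(U) = -6 (L(U) = -6 + (U - U) = -6 + 0 = -6)
Y(p, w) = -3 + 4/p - w/6 (Y(p, w) = -3 + (4/p + w/(-6)) = -3 + (4/p + w*(-1/6)) = -3 + (4/p - w/6) = -3 + 4/p - w/6)
(-40 + Y(-7, 3))**2 = (-40 + (-3 + 4/(-7) - 1/6*3))**2 = (-40 + (-3 + 4*(-1/7) - 1/2))**2 = (-40 + (-3 - 4/7 - 1/2))**2 = (-40 - 57/14)**2 = (-617/14)**2 = 380689/196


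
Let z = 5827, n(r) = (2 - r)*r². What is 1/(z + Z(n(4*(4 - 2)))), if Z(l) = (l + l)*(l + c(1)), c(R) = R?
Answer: 1/299971 ≈ 3.3337e-6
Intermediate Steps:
n(r) = r²*(2 - r)
Z(l) = 2*l*(1 + l) (Z(l) = (l + l)*(l + 1) = (2*l)*(1 + l) = 2*l*(1 + l))
1/(z + Z(n(4*(4 - 2)))) = 1/(5827 + 2*((4*(4 - 2))²*(2 - 4*(4 - 2)))*(1 + (4*(4 - 2))²*(2 - 4*(4 - 2)))) = 1/(5827 + 2*((4*2)²*(2 - 4*2))*(1 + (4*2)²*(2 - 4*2))) = 1/(5827 + 2*(8²*(2 - 1*8))*(1 + 8²*(2 - 1*8))) = 1/(5827 + 2*(64*(2 - 8))*(1 + 64*(2 - 8))) = 1/(5827 + 2*(64*(-6))*(1 + 64*(-6))) = 1/(5827 + 2*(-384)*(1 - 384)) = 1/(5827 + 2*(-384)*(-383)) = 1/(5827 + 294144) = 1/299971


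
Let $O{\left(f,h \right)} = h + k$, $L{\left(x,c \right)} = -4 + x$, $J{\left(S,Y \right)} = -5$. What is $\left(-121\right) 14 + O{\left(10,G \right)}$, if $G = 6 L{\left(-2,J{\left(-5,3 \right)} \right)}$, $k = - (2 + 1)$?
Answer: $-1733$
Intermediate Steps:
$k = -3$ ($k = \left(-1\right) 3 = -3$)
$G = -36$ ($G = 6 \left(-4 - 2\right) = 6 \left(-6\right) = -36$)
$O{\left(f,h \right)} = -3 + h$ ($O{\left(f,h \right)} = h - 3 = -3 + h$)
$\left(-121\right) 14 + O{\left(10,G \right)} = \left(-121\right) 14 - 39 = -1694 - 39 = -1733$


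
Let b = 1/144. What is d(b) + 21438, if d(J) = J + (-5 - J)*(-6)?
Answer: 3091399/144 ≈ 21468.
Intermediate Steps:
b = 1/144 ≈ 0.0069444
d(J) = 30 + 7*J (d(J) = J + (30 + 6*J) = 30 + 7*J)
d(b) + 21438 = (30 + 7*(1/144)) + 21438 = (30 + 7/144) + 21438 = 4327/144 + 21438 = 3091399/144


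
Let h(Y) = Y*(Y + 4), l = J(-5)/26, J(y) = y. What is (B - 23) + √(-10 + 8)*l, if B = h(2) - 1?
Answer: -12 - 5*I*√2/26 ≈ -12.0 - 0.27196*I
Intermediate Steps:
l = -5/26 ≈ -0.19231
h(Y) = Y*(4 + Y)
B = 11 (B = 2*(4 + 2) - 1 = 2*6 - 1 = 12 - 1 = 11)
(B - 23) + √(-10 + 8)*l = (11 - 23) + √(-10 + 8)*(-5/26) = -12 + √(-2)*(-5/26) = -12 + (I*√2)*(-5/26) = -12 - 5*I*√2/26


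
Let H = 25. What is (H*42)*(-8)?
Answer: -8400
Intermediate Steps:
(H*42)*(-8) = (25*42)*(-8) = 1050*(-8) = -8400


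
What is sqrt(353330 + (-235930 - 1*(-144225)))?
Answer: 5*sqrt(10465) ≈ 511.49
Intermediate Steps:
sqrt(353330 + (-235930 - 1*(-144225))) = sqrt(353330 + (-235930 + 144225)) = sqrt(353330 - 91705) = sqrt(261625) = 5*sqrt(10465)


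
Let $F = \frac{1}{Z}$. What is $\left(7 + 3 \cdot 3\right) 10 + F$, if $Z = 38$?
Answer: $\frac{6081}{38} \approx 160.03$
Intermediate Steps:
$F = \frac{1}{38} \approx 0.026316$
$\left(7 + 3 \cdot 3\right) 10 + F = \left(7 + 3 \cdot 3\right) 10 + \frac{1}{38} = \left(7 + 9\right) 10 + \frac{1}{38} = 16 \cdot 10 + \frac{1}{38} = 160 + \frac{1}{38} = \frac{6081}{38}$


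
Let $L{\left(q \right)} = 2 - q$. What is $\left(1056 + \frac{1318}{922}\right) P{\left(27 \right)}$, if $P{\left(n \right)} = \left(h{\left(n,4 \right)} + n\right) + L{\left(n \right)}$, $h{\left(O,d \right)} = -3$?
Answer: $- \frac{487475}{461} \approx -1057.4$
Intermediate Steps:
$P{\left(n \right)} = -1$ ($P{\left(n \right)} = \left(-3 + n\right) - \left(-2 + n\right) = -1$)
$\left(1056 + \frac{1318}{922}\right) P{\left(27 \right)} = \left(1056 + \frac{1318}{922}\right) \left(-1\right) = \left(1056 + 1318 \cdot \frac{1}{922}\right) \left(-1\right) = \left(1056 + \frac{659}{461}\right) \left(-1\right) = \frac{487475}{461} \left(-1\right) = - \frac{487475}{461}$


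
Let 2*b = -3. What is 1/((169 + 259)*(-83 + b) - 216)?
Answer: -1/36382 ≈ -2.7486e-5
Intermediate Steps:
b = -3/2 (b = (½)*(-3) = -3/2 ≈ -1.5000)
1/((169 + 259)*(-83 + b) - 216) = 1/((169 + 259)*(-83 - 3/2) - 216) = 1/(428*(-169/2) - 216) = 1/(-36166 - 216) = 1/(-36382) = -1/36382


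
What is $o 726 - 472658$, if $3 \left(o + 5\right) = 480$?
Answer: $-360128$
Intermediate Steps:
$o = 155$ ($o = -5 + \frac{1}{3} \cdot 480 = -5 + 160 = 155$)
$o 726 - 472658 = 155 \cdot 726 - 472658 = 112530 - 472658 = -360128$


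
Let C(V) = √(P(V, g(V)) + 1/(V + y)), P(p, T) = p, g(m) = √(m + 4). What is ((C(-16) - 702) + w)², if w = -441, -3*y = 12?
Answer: (11430 - I*√1605)²/100 ≈ 1.3064e+6 - 9158.3*I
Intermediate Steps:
y = -4 (y = -⅓*12 = -4)
g(m) = √(4 + m)
C(V) = √(V + 1/(-4 + V)) (C(V) = √(V + 1/(V - 4)) = √(V + 1/(-4 + V)))
((C(-16) - 702) + w)² = ((√((1 - 16*(-4 - 16))/(-4 - 16)) - 702) - 441)² = ((√((1 - 16*(-20))/(-20)) - 702) - 441)² = ((√(-(1 + 320)/20) - 702) - 441)² = ((√(-1/20*321) - 702) - 441)² = ((√(-321/20) - 702) - 441)² = ((I*√1605/10 - 702) - 441)² = ((-702 + I*√1605/10) - 441)² = (-1143 + I*√1605/10)²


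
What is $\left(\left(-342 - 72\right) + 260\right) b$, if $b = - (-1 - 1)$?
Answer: $-308$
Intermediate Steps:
$b = 2$ ($b = \left(-1\right) \left(-2\right) = 2$)
$\left(\left(-342 - 72\right) + 260\right) b = \left(\left(-342 - 72\right) + 260\right) 2 = \left(-414 + 260\right) 2 = \left(-154\right) 2 = -308$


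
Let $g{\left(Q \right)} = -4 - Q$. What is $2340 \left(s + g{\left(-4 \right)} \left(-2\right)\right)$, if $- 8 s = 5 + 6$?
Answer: $- \frac{6435}{2} \approx -3217.5$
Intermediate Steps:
$s = - \frac{11}{8}$ ($s = - \frac{5 + 6}{8} = \left(- \frac{1}{8}\right) 11 = - \frac{11}{8} \approx -1.375$)
$2340 \left(s + g{\left(-4 \right)} \left(-2\right)\right) = 2340 \left(- \frac{11}{8} + \left(-4 - -4\right) \left(-2\right)\right) = 2340 \left(- \frac{11}{8} + \left(-4 + 4\right) \left(-2\right)\right) = 2340 \left(- \frac{11}{8} + 0 \left(-2\right)\right) = 2340 \left(- \frac{11}{8} + 0\right) = 2340 \left(- \frac{11}{8}\right) = - \frac{6435}{2}$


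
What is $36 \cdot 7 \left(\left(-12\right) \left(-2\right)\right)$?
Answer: $6048$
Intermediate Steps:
$36 \cdot 7 \left(\left(-12\right) \left(-2\right)\right) = 252 \cdot 24 = 6048$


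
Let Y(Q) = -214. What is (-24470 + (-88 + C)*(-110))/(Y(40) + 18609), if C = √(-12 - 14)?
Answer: -2958/3679 - 22*I*√26/3679 ≈ -0.80402 - 0.030492*I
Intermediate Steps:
C = I*√26 (C = √(-26) = I*√26 ≈ 5.099*I)
(-24470 + (-88 + C)*(-110))/(Y(40) + 18609) = (-24470 + (-88 + I*√26)*(-110))/(-214 + 18609) = (-24470 + (9680 - 110*I*√26))/18395 = (-14790 - 110*I*√26)*(1/18395) = -2958/3679 - 22*I*√26/3679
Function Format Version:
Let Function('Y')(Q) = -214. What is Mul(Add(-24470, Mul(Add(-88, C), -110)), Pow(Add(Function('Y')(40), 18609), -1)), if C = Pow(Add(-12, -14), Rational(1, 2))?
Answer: Add(Rational(-2958, 3679), Mul(Rational(-22, 3679), I, Pow(26, Rational(1, 2)))) ≈ Add(-0.80402, Mul(-0.030492, I))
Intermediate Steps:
C = Mul(I, Pow(26, Rational(1, 2))) (C = Pow(-26, Rational(1, 2)) = Mul(I, Pow(26, Rational(1, 2))) ≈ Mul(5.0990, I))
Mul(Add(-24470, Mul(Add(-88, C), -110)), Pow(Add(Function('Y')(40), 18609), -1)) = Mul(Add(-24470, Mul(Add(-88, Mul(I, Pow(26, Rational(1, 2)))), -110)), Pow(Add(-214, 18609), -1)) = Mul(Add(-24470, Add(9680, Mul(-110, I, Pow(26, Rational(1, 2))))), Pow(18395, -1)) = Mul(Add(-14790, Mul(-110, I, Pow(26, Rational(1, 2)))), Rational(1, 18395)) = Add(Rational(-2958, 3679), Mul(Rational(-22, 3679), I, Pow(26, Rational(1, 2))))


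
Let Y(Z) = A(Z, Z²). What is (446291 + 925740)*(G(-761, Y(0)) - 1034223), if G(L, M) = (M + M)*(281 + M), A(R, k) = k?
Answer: -1418986016913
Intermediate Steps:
Y(Z) = Z²
G(L, M) = 2*M*(281 + M) (G(L, M) = (2*M)*(281 + M) = 2*M*(281 + M))
(446291 + 925740)*(G(-761, Y(0)) - 1034223) = (446291 + 925740)*(2*0²*(281 + 0²) - 1034223) = 1372031*(2*0*(281 + 0) - 1034223) = 1372031*(2*0*281 - 1034223) = 1372031*(0 - 1034223) = 1372031*(-1034223) = -1418986016913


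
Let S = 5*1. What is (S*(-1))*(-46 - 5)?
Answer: 255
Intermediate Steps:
S = 5
(S*(-1))*(-46 - 5) = (5*(-1))*(-46 - 5) = -5*(-51) = 255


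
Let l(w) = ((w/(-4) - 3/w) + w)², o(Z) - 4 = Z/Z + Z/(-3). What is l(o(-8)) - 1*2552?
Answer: -21357079/8464 ≈ -2523.3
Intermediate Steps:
o(Z) = 5 - Z/3 (o(Z) = 4 + (Z/Z + Z/(-3)) = 4 + (1 + Z*(-⅓)) = 4 + (1 - Z/3) = 5 - Z/3)
l(w) = (-3/w + 3*w/4)² (l(w) = ((w*(-¼) - 3/w) + w)² = ((-w/4 - 3/w) + w)² = ((-3/w - w/4) + w)² = (-3/w + 3*w/4)²)
l(o(-8)) - 1*2552 = 9*(-4 + (5 - ⅓*(-8))²)²/(16*(5 - ⅓*(-8))²) - 1*2552 = 9*(-4 + (5 + 8/3)²)²/(16*(5 + 8/3)²) - 2552 = 9*(-4 + (23/3)²)²/(16*(23/3)²) - 2552 = (9/16)*(9/529)*(-4 + 529/9)² - 2552 = (9/16)*(9/529)*(493/9)² - 2552 = (9/16)*(9/529)*(243049/81) - 2552 = 243049/8464 - 2552 = -21357079/8464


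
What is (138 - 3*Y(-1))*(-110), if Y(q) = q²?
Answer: -14850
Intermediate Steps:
(138 - 3*Y(-1))*(-110) = (138 - 3*(-1)²)*(-110) = (138 - 3*1)*(-110) = (138 - 3)*(-110) = 135*(-110) = -14850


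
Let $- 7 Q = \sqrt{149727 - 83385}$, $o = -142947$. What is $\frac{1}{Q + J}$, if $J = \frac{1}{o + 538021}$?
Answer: $- \frac{19358626}{10354889266608743} - \frac{1092584258332 \sqrt{66342}}{10354889266608743} \approx -0.027177$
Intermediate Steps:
$J = \frac{1}{395074}$ ($J = \frac{1}{-142947 + 538021} = \frac{1}{395074} \approx 2.5312 \cdot 10^{-6}$)
$Q = - \frac{\sqrt{66342}}{7}$ ($Q = - \frac{\sqrt{149727 - 83385}}{7} = - \frac{\sqrt{66342}}{7} \approx -36.796$)
$\frac{1}{Q + J} = \frac{1}{- \frac{\sqrt{66342}}{7} + \frac{1}{395074}} = \frac{1}{\frac{1}{395074} - \frac{\sqrt{66342}}{7}}$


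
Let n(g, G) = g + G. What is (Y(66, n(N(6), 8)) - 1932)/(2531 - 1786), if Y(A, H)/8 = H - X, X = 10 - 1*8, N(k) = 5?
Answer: -1844/745 ≈ -2.4752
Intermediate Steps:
X = 2 (X = 10 - 8 = 2)
n(g, G) = G + g
Y(A, H) = -16 + 8*H (Y(A, H) = 8*(H - 1*2) = 8*(H - 2) = 8*(-2 + H) = -16 + 8*H)
(Y(66, n(N(6), 8)) - 1932)/(2531 - 1786) = ((-16 + 8*(8 + 5)) - 1932)/(2531 - 1786) = ((-16 + 8*13) - 1932)/745 = ((-16 + 104) - 1932)*(1/745) = (88 - 1932)*(1/745) = -1844*1/745 = -1844/745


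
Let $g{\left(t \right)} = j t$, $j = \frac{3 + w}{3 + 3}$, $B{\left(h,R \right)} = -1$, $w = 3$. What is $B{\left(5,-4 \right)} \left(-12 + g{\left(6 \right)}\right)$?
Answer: $6$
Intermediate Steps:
$j = 1$ ($j = \frac{3 + 3}{3 + 3} = \frac{6}{6} = 6 \cdot \frac{1}{6} = 1$)
$g{\left(t \right)} = t$ ($g{\left(t \right)} = 1 t = t$)
$B{\left(5,-4 \right)} \left(-12 + g{\left(6 \right)}\right) = - (-12 + 6) = \left(-1\right) \left(-6\right) = 6$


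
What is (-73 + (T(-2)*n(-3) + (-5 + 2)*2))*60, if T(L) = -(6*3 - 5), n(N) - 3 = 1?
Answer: -7860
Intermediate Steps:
n(N) = 4 (n(N) = 3 + 1 = 4)
T(L) = -13 (T(L) = -(18 - 5) = -1*13 = -13)
(-73 + (T(-2)*n(-3) + (-5 + 2)*2))*60 = (-73 + (-13*4 + (-5 + 2)*2))*60 = (-73 + (-52 - 3*2))*60 = (-73 + (-52 - 6))*60 = (-73 - 58)*60 = -131*60 = -7860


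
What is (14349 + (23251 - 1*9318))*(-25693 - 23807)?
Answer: -1399959000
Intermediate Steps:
(14349 + (23251 - 1*9318))*(-25693 - 23807) = (14349 + (23251 - 9318))*(-49500) = (14349 + 13933)*(-49500) = 28282*(-49500) = -1399959000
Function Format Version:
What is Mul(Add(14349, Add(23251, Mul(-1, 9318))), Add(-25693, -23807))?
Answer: -1399959000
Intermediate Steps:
Mul(Add(14349, Add(23251, Mul(-1, 9318))), Add(-25693, -23807)) = Mul(Add(14349, Add(23251, -9318)), -49500) = Mul(Add(14349, 13933), -49500) = Mul(28282, -49500) = -1399959000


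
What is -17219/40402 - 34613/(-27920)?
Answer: 458839973/564011920 ≈ 0.81353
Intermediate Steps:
-17219/40402 - 34613/(-27920) = -17219*1/40402 - 34613*(-1/27920) = -17219/40402 + 34613/27920 = 458839973/564011920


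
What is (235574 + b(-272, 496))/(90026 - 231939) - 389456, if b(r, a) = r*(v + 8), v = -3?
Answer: -55269103542/141913 ≈ -3.8946e+5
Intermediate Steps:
b(r, a) = 5*r (b(r, a) = r*(-3 + 8) = r*5 = 5*r)
(235574 + b(-272, 496))/(90026 - 231939) - 389456 = (235574 + 5*(-272))/(90026 - 231939) - 389456 = (235574 - 1360)/(-141913) - 389456 = 234214*(-1/141913) - 389456 = -234214/141913 - 389456 = -55269103542/141913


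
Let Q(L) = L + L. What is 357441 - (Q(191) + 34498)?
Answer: 322561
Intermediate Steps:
Q(L) = 2*L
357441 - (Q(191) + 34498) = 357441 - (2*191 + 34498) = 357441 - (382 + 34498) = 357441 - 1*34880 = 357441 - 34880 = 322561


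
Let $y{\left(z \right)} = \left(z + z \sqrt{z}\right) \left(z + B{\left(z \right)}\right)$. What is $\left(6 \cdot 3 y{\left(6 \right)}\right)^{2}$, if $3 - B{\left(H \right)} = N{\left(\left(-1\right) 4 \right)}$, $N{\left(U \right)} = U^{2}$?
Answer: $4000752 + 1143072 \sqrt{6} \approx 6.8007 \cdot 10^{6}$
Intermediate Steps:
$B{\left(H \right)} = -13$ ($B{\left(H \right)} = 3 - \left(\left(-1\right) 4\right)^{2} = 3 - \left(-4\right)^{2} = 3 - 16 = -13$)
$y{\left(z \right)} = \left(-13 + z\right) \left(z + z^{\frac{3}{2}}\right)$ ($y{\left(z \right)} = \left(z + z \sqrt{z}\right) \left(z - 13\right) = \left(z + z^{\frac{3}{2}}\right) \left(-13 + z\right) = \left(-13 + z\right) \left(z + z^{\frac{3}{2}}\right)$)
$\left(6 \cdot 3 y{\left(6 \right)}\right)^{2} = \left(6 \cdot 3 \left(6^{2} + 6^{\frac{5}{2}} - 78 - 13 \cdot 6^{\frac{3}{2}}\right)\right)^{2} = \left(18 \left(36 + 36 \sqrt{6} - 78 - 13 \cdot 6 \sqrt{6}\right)\right)^{2} = \left(18 \left(36 + 36 \sqrt{6} - 78 - 78 \sqrt{6}\right)\right)^{2} = \left(18 \left(-42 - 42 \sqrt{6}\right)\right)^{2} = \left(-756 - 756 \sqrt{6}\right)^{2}$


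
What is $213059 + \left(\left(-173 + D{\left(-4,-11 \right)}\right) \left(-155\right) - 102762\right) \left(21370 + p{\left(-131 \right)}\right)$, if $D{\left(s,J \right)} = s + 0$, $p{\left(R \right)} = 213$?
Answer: $-1625569582$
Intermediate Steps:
$D{\left(s,J \right)} = s$
$213059 + \left(\left(-173 + D{\left(-4,-11 \right)}\right) \left(-155\right) - 102762\right) \left(21370 + p{\left(-131 \right)}\right) = 213059 + \left(\left(-173 - 4\right) \left(-155\right) - 102762\right) \left(21370 + 213\right) = 213059 + \left(\left(-177\right) \left(-155\right) - 102762\right) 21583 = 213059 + \left(27435 - 102762\right) 21583 = 213059 - 1625782641 = -1625569582$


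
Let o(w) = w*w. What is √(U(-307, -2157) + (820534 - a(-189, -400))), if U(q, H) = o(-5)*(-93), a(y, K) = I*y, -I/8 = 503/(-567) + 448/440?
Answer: √22270345185/165 ≈ 904.44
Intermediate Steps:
I = -32696/31185 (I = -8*(503/(-567) + 448/440) = -8*(503*(-1/567) + 448*(1/440)) = -8*(-503/567 + 56/55) = -8*4087/31185 = -32696/31185 ≈ -1.0485)
o(w) = w²
a(y, K) = -32696*y/31185
U(q, H) = -2325 (U(q, H) = (-5)²*(-93) = 25*(-93) = -2325)
√(U(-307, -2157) + (820534 - a(-189, -400))) = √(-2325 + (820534 - (-32696)*(-189)/31185)) = √(-2325 + (820534 - 1*32696/165)) = √(-2325 + (820534 - 32696/165)) = √(-2325 + 135355414/165) = √(134971789/165) = √22270345185/165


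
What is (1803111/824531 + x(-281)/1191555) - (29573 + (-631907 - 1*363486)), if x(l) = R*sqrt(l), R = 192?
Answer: 796350333531/824531 + 64*I*sqrt(281)/397185 ≈ 9.6582e+5 + 0.0027011*I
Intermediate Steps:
x(l) = 192*sqrt(l)
(1803111/824531 + x(-281)/1191555) - (29573 + (-631907 - 1*363486)) = (1803111/824531 + (192*sqrt(-281))/1191555) - (29573 + (-631907 - 1*363486)) = (1803111*(1/824531) + (192*(I*sqrt(281)))*(1/1191555)) - (29573 + (-631907 - 363486)) = (1803111/824531 + (192*I*sqrt(281))*(1/1191555)) - (29573 - 995393) = (1803111/824531 + 64*I*sqrt(281)/397185) - 1*(-965820) = (1803111/824531 + 64*I*sqrt(281)/397185) + 965820 = 796350333531/824531 + 64*I*sqrt(281)/397185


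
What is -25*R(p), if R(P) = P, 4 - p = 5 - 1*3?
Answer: -50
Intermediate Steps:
p = 2 (p = 4 - (5 - 1*3) = 4 - (5 - 3) = 4 - 1*2 = 4 - 2 = 2)
-25*R(p) = -25*2 = -50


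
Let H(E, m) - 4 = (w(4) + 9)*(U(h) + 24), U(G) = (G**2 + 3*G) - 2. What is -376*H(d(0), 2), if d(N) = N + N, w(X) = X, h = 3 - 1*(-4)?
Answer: -451200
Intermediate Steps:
h = 7 (h = 3 + 4 = 7)
U(G) = -2 + G**2 + 3*G
d(N) = 2*N
H(E, m) = 1200 (H(E, m) = 4 + (4 + 9)*((-2 + 7**2 + 3*7) + 24) = 4 + 13*((-2 + 49 + 21) + 24) = 4 + 13*(68 + 24) = 4 + 13*92 = 4 + 1196 = 1200)
-376*H(d(0), 2) = -376*1200 = -451200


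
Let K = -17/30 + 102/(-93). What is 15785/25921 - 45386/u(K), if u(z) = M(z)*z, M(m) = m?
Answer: -20764780935415/1266007561 ≈ -16402.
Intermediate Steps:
K = -1547/930 (K = -17*1/30 + 102*(-1/93) = -17/30 - 34/31 = -1547/930 ≈ -1.6634)
u(z) = z**2 (u(z) = z*z = z**2)
15785/25921 - 45386/u(K) = 15785/25921 - 45386/((-1547/930)**2) = 15785*(1/25921) - 45386/2393209/864900 = 2255/3703 - 45386*864900/2393209 = 2255/3703 - 39254351400/2393209 = -20764780935415/1266007561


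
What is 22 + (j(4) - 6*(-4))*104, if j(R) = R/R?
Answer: 2622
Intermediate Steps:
j(R) = 1
22 + (j(4) - 6*(-4))*104 = 22 + (1 - 6*(-4))*104 = 22 + (1 + 24)*104 = 22 + 25*104 = 22 + 2600 = 2622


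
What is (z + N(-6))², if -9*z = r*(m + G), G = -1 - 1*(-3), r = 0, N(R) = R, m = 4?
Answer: 36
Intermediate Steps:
G = 2 (G = -1 + 3 = 2)
z = 0 (z = -0*(4 + 2) = -0*6 = -⅑*0 = 0)
(z + N(-6))² = (0 - 6)² = (-6)² = 36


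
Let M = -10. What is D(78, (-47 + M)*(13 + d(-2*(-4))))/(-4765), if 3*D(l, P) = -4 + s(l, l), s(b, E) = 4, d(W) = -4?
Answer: 0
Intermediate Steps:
D(l, P) = 0 (D(l, P) = (-4 + 4)/3 = (⅓)*0 = 0)
D(78, (-47 + M)*(13 + d(-2*(-4))))/(-4765) = 0/(-4765) = 0*(-1/4765) = 0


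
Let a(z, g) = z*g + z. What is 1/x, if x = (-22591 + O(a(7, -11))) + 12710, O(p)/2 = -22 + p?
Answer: -1/10065 ≈ -9.9354e-5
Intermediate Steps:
a(z, g) = z + g*z (a(z, g) = g*z + z = z + g*z)
O(p) = -44 + 2*p (O(p) = 2*(-22 + p) = -44 + 2*p)
x = -10065 (x = (-22591 + (-44 + 2*(7*(1 - 11)))) + 12710 = (-22591 + (-44 + 2*(7*(-10)))) + 12710 = (-22591 + (-44 + 2*(-70))) + 12710 = (-22591 + (-44 - 140)) + 12710 = (-22591 - 184) + 12710 = -22775 + 12710 = -10065)
1/x = 1/(-10065) = -1/10065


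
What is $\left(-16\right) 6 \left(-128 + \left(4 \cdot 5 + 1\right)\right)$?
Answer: $10272$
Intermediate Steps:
$\left(-16\right) 6 \left(-128 + \left(4 \cdot 5 + 1\right)\right) = - 96 \left(-128 + \left(20 + 1\right)\right) = - 96 \left(-128 + 21\right) = \left(-96\right) \left(-107\right) = 10272$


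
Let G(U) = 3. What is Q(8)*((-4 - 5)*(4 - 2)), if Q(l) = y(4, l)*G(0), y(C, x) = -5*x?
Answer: 2160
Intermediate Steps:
Q(l) = -15*l (Q(l) = -5*l*3 = -15*l)
Q(8)*((-4 - 5)*(4 - 2)) = (-15*8)*((-4 - 5)*(4 - 2)) = -(-1080)*2 = -120*(-18) = 2160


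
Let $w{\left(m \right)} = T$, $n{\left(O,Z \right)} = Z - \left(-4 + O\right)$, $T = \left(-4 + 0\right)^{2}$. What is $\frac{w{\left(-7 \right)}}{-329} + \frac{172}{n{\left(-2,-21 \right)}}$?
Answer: $- \frac{56828}{4935} \approx -11.515$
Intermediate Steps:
$T = 16$ ($T = \left(-4\right)^{2} = 16$)
$n{\left(O,Z \right)} = 4 + Z - O$
$w{\left(m \right)} = 16$
$\frac{w{\left(-7 \right)}}{-329} + \frac{172}{n{\left(-2,-21 \right)}} = \frac{16}{-329} + \frac{172}{4 - 21 - -2} = 16 \left(- \frac{1}{329}\right) + \frac{172}{4 - 21 + 2} = - \frac{16}{329} + \frac{172}{-15} = - \frac{16}{329} + 172 \left(- \frac{1}{15}\right) = - \frac{16}{329} - \frac{172}{15} = - \frac{56828}{4935}$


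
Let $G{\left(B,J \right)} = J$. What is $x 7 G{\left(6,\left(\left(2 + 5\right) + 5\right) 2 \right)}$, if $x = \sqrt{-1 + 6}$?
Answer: $168 \sqrt{5} \approx 375.66$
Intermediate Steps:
$x = \sqrt{5} \approx 2.2361$
$x 7 G{\left(6,\left(\left(2 + 5\right) + 5\right) 2 \right)} = \sqrt{5} \cdot 7 \left(\left(2 + 5\right) + 5\right) 2 = 7 \sqrt{5} \left(7 + 5\right) 2 = 7 \sqrt{5} \cdot 12 \cdot 2 = 7 \sqrt{5} \cdot 24 = 168 \sqrt{5}$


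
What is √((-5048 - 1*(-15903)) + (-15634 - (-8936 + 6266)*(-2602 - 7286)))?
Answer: 3*I*√2933971 ≈ 5138.6*I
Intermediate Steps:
√((-5048 - 1*(-15903)) + (-15634 - (-8936 + 6266)*(-2602 - 7286))) = √((-5048 + 15903) + (-15634 - (-2670)*(-9888))) = √(10855 + (-15634 - 1*26400960)) = √(10855 + (-15634 - 26400960)) = √(10855 - 26416594) = √(-26405739) = 3*I*√2933971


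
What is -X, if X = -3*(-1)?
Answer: -3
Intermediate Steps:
X = 3
-X = -1*3 = -3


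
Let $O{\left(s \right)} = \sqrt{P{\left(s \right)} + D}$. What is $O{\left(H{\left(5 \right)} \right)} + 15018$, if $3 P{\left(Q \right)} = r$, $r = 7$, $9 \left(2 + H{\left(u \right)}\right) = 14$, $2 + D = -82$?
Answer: $15018 + \frac{7 i \sqrt{15}}{3} \approx 15018.0 + 9.037 i$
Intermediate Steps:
$D = -84$ ($D = -2 - 82 = -84$)
$H{\left(u \right)} = - \frac{4}{9}$ ($H{\left(u \right)} = -2 + \frac{1}{9} \cdot 14 = -2 + \frac{14}{9} = - \frac{4}{9}$)
$P{\left(Q \right)} = \frac{7}{3}$ ($P{\left(Q \right)} = \frac{1}{3} \cdot 7 = \frac{7}{3}$)
$O{\left(s \right)} = \frac{7 i \sqrt{15}}{3}$ ($O{\left(s \right)} = \sqrt{\frac{7}{3} - 84} = \sqrt{- \frac{245}{3}} = \frac{7 i \sqrt{15}}{3}$)
$O{\left(H{\left(5 \right)} \right)} + 15018 = \frac{7 i \sqrt{15}}{3} + 15018 = 15018 + \frac{7 i \sqrt{15}}{3}$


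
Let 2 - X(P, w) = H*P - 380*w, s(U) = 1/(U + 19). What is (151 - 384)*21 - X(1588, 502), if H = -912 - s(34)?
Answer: -87128871/53 ≈ -1.6439e+6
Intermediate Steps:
s(U) = 1/(19 + U)
H = -48337/53 (H = -912 - 1/(19 + 34) = -912 - 1/53 = -48337/53 ≈ -912.02)
X(P, w) = 2 + 380*w + 48337*P/53 (X(P, w) = 2 - (-48337*P/53 - 380*w) = 2 - (-380*w - 48337*P/53) = 2 + (380*w + 48337*P/53) = 2 + 380*w + 48337*P/53)
(151 - 384)*21 - X(1588, 502) = (151 - 384)*21 - (2 + 380*502 + (48337/53)*1588) = -233*21 - (2 + 190760 + 76759156/53) = -4893 - 1*86869542/53 = -4893 - 86869542/53 = -87128871/53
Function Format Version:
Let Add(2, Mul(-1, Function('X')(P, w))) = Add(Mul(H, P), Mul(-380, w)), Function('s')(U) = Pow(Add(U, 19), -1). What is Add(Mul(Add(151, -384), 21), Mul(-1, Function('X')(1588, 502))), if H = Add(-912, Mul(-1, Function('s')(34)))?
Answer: Rational(-87128871, 53) ≈ -1.6439e+6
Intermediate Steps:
Function('s')(U) = Pow(Add(19, U), -1)
H = Rational(-48337, 53) (H = Add(-912, Mul(-1, Pow(Add(19, 34), -1))) = Add(-912, Mul(-1, Pow(53, -1))) = Add(-912, Mul(-1, Rational(1, 53))) = Add(-912, Rational(-1, 53)) = Rational(-48337, 53) ≈ -912.02)
Function('X')(P, w) = Add(2, Mul(380, w), Mul(Rational(48337, 53), P)) (Function('X')(P, w) = Add(2, Mul(-1, Add(Mul(Rational(-48337, 53), P), Mul(-380, w)))) = Add(2, Mul(-1, Add(Mul(-380, w), Mul(Rational(-48337, 53), P)))) = Add(2, Add(Mul(380, w), Mul(Rational(48337, 53), P))) = Add(2, Mul(380, w), Mul(Rational(48337, 53), P)))
Add(Mul(Add(151, -384), 21), Mul(-1, Function('X')(1588, 502))) = Add(Mul(Add(151, -384), 21), Mul(-1, Add(2, Mul(380, 502), Mul(Rational(48337, 53), 1588)))) = Add(Mul(-233, 21), Mul(-1, Add(2, 190760, Rational(76759156, 53)))) = Add(-4893, Mul(-1, Rational(86869542, 53))) = Add(-4893, Rational(-86869542, 53)) = Rational(-87128871, 53)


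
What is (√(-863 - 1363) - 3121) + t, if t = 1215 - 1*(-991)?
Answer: -915 + I*√2226 ≈ -915.0 + 47.18*I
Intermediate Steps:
t = 2206 (t = 1215 + 991 = 2206)
(√(-863 - 1363) - 3121) + t = (√(-863 - 1363) - 3121) + 2206 = (√(-2226) - 3121) + 2206 = (I*√2226 - 3121) + 2206 = (-3121 + I*√2226) + 2206 = -915 + I*√2226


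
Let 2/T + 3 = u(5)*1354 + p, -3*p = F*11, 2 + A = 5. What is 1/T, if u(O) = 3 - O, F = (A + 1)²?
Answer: -8309/6 ≈ -1384.8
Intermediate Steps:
A = 3 (A = -2 + 5 = 3)
F = 16 (F = (3 + 1)² = 4² = 16)
p = -176/3 (p = -16*11/3 = -⅓*176 = -176/3 ≈ -58.667)
T = -6/8309 (T = 2/(-3 + ((3 - 1*5)*1354 - 176/3)) = 2/(-3 + ((3 - 5)*1354 - 176/3)) = 2/(-3 + (-2*1354 - 176/3)) = 2/(-3 + (-2708 - 176/3)) = 2/(-3 - 8300/3) = 2/(-8309/3) = 2*(-3/8309) = -6/8309 ≈ -0.00072211)
1/T = 1/(-6/8309) = -8309/6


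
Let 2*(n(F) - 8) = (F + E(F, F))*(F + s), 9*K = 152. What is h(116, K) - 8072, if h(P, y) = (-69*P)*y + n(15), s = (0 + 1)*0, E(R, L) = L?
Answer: -429053/3 ≈ -1.4302e+5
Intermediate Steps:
K = 152/9 (K = (⅑)*152 = 152/9 ≈ 16.889)
s = 0 (s = 1*0 = 0)
n(F) = 8 + F² (n(F) = 8 + ((F + F)*(F + 0))/2 = 8 + ((2*F)*F)/2 = 8 + (2*F²)/2 = 8 + F²)
h(P, y) = 233 - 69*P*y (h(P, y) = (-69*P)*y + (8 + 15²) = -69*P*y + (8 + 225) = -69*P*y + 233 = 233 - 69*P*y)
h(116, K) - 8072 = (233 - 69*116*152/9) - 8072 = (233 - 405536/3) - 8072 = -404837/3 - 8072 = -429053/3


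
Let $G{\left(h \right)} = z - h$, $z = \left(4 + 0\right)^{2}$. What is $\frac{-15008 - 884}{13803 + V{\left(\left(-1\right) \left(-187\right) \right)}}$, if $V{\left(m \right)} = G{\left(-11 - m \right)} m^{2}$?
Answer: $- \frac{15892}{7497169} \approx -0.0021197$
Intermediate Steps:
$z = 16$ ($z = 4^{2} = 16$)
$G{\left(h \right)} = 16 - h$
$V{\left(m \right)} = m^{2} \left(27 + m\right)$ ($V{\left(m \right)} = \left(16 - \left(-11 - m\right)\right) m^{2} = \left(16 + \left(11 + m\right)\right) m^{2} = \left(27 + m\right) m^{2} = m^{2} \left(27 + m\right)$)
$\frac{-15008 - 884}{13803 + V{\left(\left(-1\right) \left(-187\right) \right)}} = \frac{-15008 - 884}{13803 + \left(\left(-1\right) \left(-187\right)\right)^{2} \left(27 - -187\right)} = - \frac{15892}{13803 + 187^{2} \left(27 + 187\right)} = - \frac{15892}{13803 + 34969 \cdot 214} = - \frac{15892}{13803 + 7483366} = - \frac{15892}{7497169}$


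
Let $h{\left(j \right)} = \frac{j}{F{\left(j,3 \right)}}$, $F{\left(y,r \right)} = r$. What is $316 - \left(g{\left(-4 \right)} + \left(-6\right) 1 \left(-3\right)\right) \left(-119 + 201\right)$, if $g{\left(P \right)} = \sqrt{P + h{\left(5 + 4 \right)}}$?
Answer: $-1160 - 82 i \approx -1160.0 - 82.0 i$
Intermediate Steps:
$h{\left(j \right)} = \frac{j}{3}$
$g{\left(P \right)} = \sqrt{3 + P}$ ($g{\left(P \right)} = \sqrt{P + \frac{5 + 4}{3}} = \sqrt{P + \frac{1}{3} \cdot 9} = \sqrt{P + 3} = \sqrt{3 + P}$)
$316 - \left(g{\left(-4 \right)} + \left(-6\right) 1 \left(-3\right)\right) \left(-119 + 201\right) = 316 - \left(\sqrt{3 - 4} + \left(-6\right) 1 \left(-3\right)\right) \left(-119 + 201\right) = 316 - \left(\sqrt{-1} - -18\right) 82 = 316 - \left(i + 18\right) 82 = 316 - \left(18 + i\right) 82 = 316 - \left(1476 + 82 i\right) = -1160 - 82 i$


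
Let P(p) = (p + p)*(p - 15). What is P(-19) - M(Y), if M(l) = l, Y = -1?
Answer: 1293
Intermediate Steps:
P(p) = 2*p*(-15 + p) (P(p) = (2*p)*(-15 + p) = 2*p*(-15 + p))
P(-19) - M(Y) = 2*(-19)*(-15 - 19) - 1*(-1) = 2*(-19)*(-34) + 1 = 1292 + 1 = 1293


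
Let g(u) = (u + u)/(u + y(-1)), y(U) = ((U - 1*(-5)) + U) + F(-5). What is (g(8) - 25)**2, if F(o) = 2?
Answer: 95481/169 ≈ 564.98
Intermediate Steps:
y(U) = 7 + 2*U (y(U) = ((U - 1*(-5)) + U) + 2 = ((U + 5) + U) + 2 = ((5 + U) + U) + 2 = (5 + 2*U) + 2 = 7 + 2*U)
g(u) = 2*u/(5 + u) (g(u) = (u + u)/(u + (7 + 2*(-1))) = (2*u)/(u + (7 - 2)) = (2*u)/(u + 5) = (2*u)/(5 + u) = 2*u/(5 + u))
(g(8) - 25)**2 = (2*8/(5 + 8) - 25)**2 = (2*8/13 - 25)**2 = (2*8*(1/13) - 25)**2 = (16/13 - 25)**2 = (-309/13)**2 = 95481/169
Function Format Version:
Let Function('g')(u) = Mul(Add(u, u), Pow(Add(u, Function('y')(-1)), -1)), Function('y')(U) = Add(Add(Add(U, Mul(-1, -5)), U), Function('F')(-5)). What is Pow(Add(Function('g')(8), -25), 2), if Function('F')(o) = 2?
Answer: Rational(95481, 169) ≈ 564.98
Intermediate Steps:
Function('y')(U) = Add(7, Mul(2, U)) (Function('y')(U) = Add(Add(Add(U, Mul(-1, -5)), U), 2) = Add(Add(Add(U, 5), U), 2) = Add(Add(Add(5, U), U), 2) = Add(Add(5, Mul(2, U)), 2) = Add(7, Mul(2, U)))
Function('g')(u) = Mul(2, u, Pow(Add(5, u), -1)) (Function('g')(u) = Mul(Add(u, u), Pow(Add(u, Add(7, Mul(2, -1))), -1)) = Mul(Mul(2, u), Pow(Add(u, Add(7, -2)), -1)) = Mul(Mul(2, u), Pow(Add(u, 5), -1)) = Mul(Mul(2, u), Pow(Add(5, u), -1)) = Mul(2, u, Pow(Add(5, u), -1)))
Pow(Add(Function('g')(8), -25), 2) = Pow(Add(Mul(2, 8, Pow(Add(5, 8), -1)), -25), 2) = Pow(Add(Mul(2, 8, Pow(13, -1)), -25), 2) = Pow(Add(Mul(2, 8, Rational(1, 13)), -25), 2) = Pow(Add(Rational(16, 13), -25), 2) = Pow(Rational(-309, 13), 2) = Rational(95481, 169)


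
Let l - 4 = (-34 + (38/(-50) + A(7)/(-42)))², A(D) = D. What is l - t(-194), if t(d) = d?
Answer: 31902121/22500 ≈ 1417.9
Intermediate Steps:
l = 27537121/22500 (l = 4 + (-34 + (38/(-50) + 7/(-42)))² = 4 + (-34 + (38*(-1/50) + 7*(-1/42)))² = 4 + (-34 + (-19/25 - ⅙))² = 4 + (-34 - 139/150)² = 4 + (-5239/150)² = 4 + 27447121/22500 = 27537121/22500 ≈ 1223.9)
l - t(-194) = 27537121/22500 - 1*(-194) = 27537121/22500 + 194 = 31902121/22500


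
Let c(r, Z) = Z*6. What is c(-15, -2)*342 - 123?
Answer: -4227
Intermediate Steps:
c(r, Z) = 6*Z
c(-15, -2)*342 - 123 = (6*(-2))*342 - 123 = -12*342 - 123 = -4104 - 123 = -4227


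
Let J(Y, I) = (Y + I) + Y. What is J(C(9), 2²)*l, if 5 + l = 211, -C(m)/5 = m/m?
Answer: -1236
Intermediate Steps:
C(m) = -5 (C(m) = -5*m/m = -5*1 = -5)
l = 206 (l = -5 + 211 = 206)
J(Y, I) = I + 2*Y (J(Y, I) = (I + Y) + Y = I + 2*Y)
J(C(9), 2²)*l = (2² + 2*(-5))*206 = (4 - 10)*206 = -6*206 = -1236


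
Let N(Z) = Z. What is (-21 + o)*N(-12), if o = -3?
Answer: 288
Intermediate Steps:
(-21 + o)*N(-12) = (-21 - 3)*(-12) = -24*(-12) = 288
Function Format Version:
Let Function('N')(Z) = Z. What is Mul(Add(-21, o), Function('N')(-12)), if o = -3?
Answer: 288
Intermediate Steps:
Mul(Add(-21, o), Function('N')(-12)) = Mul(Add(-21, -3), -12) = Mul(-24, -12) = 288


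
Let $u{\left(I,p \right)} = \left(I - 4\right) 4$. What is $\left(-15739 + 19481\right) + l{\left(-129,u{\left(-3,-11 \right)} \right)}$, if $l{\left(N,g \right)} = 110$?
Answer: $3852$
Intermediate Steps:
$u{\left(I,p \right)} = -16 + 4 I$ ($u{\left(I,p \right)} = \left(-4 + I\right) 4 = -16 + 4 I$)
$\left(-15739 + 19481\right) + l{\left(-129,u{\left(-3,-11 \right)} \right)} = \left(-15739 + 19481\right) + 110 = 3742 + 110 = 3852$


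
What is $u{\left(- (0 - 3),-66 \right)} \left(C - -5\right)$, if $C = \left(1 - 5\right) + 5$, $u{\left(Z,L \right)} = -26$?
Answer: $-156$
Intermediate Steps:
$C = 1$ ($C = -4 + 5 = 1$)
$u{\left(- (0 - 3),-66 \right)} \left(C - -5\right) = - 26 \left(1 - -5\right) = - 26 \left(1 + 5\right) = \left(-26\right) 6 = -156$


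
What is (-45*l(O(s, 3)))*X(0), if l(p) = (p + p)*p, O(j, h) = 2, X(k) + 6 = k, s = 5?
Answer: 2160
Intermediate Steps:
X(k) = -6 + k
l(p) = 2*p**2 (l(p) = (2*p)*p = 2*p**2)
(-45*l(O(s, 3)))*X(0) = (-90*2**2)*(-6 + 0) = -90*4*(-6) = -45*8*(-6) = -360*(-6) = 2160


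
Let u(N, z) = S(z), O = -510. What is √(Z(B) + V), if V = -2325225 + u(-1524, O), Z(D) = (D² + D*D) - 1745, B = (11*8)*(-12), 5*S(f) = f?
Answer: 220*I*√2 ≈ 311.13*I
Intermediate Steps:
S(f) = f/5
u(N, z) = z/5
B = -1056 (B = 88*(-12) = -1056)
Z(D) = -1745 + 2*D² (Z(D) = (D² + D²) - 1745 = 2*D² - 1745 = -1745 + 2*D²)
V = -2325327 (V = -2325225 + (⅕)*(-510) = -2325225 - 102 = -2325327)
√(Z(B) + V) = √((-1745 + 2*(-1056)²) - 2325327) = √((-1745 + 2*1115136) - 2325327) = √((-1745 + 2230272) - 2325327) = √(2228527 - 2325327) = √(-96800) = 220*I*√2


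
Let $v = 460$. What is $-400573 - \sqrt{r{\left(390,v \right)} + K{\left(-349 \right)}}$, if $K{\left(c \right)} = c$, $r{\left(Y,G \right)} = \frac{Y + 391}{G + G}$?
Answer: $-400573 - \frac{i \sqrt{73668770}}{460} \approx -4.0057 \cdot 10^{5} - 18.659 i$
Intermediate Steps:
$r{\left(Y,G \right)} = \frac{391 + Y}{2 G}$
$-400573 - \sqrt{r{\left(390,v \right)} + K{\left(-349 \right)}} = -400573 - \sqrt{\frac{391 + 390}{2 \cdot 460} - 349} = -400573 - \sqrt{\frac{1}{2} \cdot \frac{1}{460} \cdot 781 - 349} = -400573 - \sqrt{\frac{781}{920} - 349} = -400573 - \sqrt{- \frac{320299}{920}} = -400573 - \frac{i \sqrt{73668770}}{460}$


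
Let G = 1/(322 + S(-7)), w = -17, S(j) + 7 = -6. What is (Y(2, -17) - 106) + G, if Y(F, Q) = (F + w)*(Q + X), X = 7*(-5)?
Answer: 208267/309 ≈ 674.00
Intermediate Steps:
S(j) = -13 (S(j) = -7 - 6 = -13)
X = -35
Y(F, Q) = (-35 + Q)*(-17 + F) (Y(F, Q) = (F - 17)*(Q - 35) = (-17 + F)*(-35 + Q) = (-35 + Q)*(-17 + F))
G = 1/309 (G = 1/(322 - 13) = 1/309 ≈ 0.0032362)
(Y(2, -17) - 106) + G = ((595 - 35*2 - 17*(-17) + 2*(-17)) - 106) + 1/309 = ((595 - 70 + 289 - 34) - 106) + 1/309 = (780 - 106) + 1/309 = 674 + 1/309 = 208267/309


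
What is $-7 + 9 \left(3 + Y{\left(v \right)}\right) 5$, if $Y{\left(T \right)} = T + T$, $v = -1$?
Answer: $38$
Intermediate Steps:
$Y{\left(T \right)} = 2 T$
$-7 + 9 \left(3 + Y{\left(v \right)}\right) 5 = -7 + 9 \left(3 + 2 \left(-1\right)\right) 5 = -7 + 9 \left(3 - 2\right) 5 = -7 + 9 \cdot 1 \cdot 5 = -7 + 9 \cdot 5 = -7 + 45 = 38$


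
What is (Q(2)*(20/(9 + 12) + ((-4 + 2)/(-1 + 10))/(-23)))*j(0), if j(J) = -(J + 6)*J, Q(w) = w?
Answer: 0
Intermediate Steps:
j(J) = -J*(6 + J) (j(J) = -(6 + J)*J = -J*(6 + J))
(Q(2)*(20/(9 + 12) + ((-4 + 2)/(-1 + 10))/(-23)))*j(0) = (2*(20/(9 + 12) + ((-4 + 2)/(-1 + 10))/(-23)))*(-1*0*(6 + 0)) = (2*(20/21 - 2/9*(-1/23)))*(-1*0*6) = (2*(20*(1/21) - 2*⅑*(-1/23)))*0 = (2*(20/21 - 2/9*(-1/23)))*0 = (2*(20/21 + 2/207))*0 = (2*(1394/1449))*0 = (2788/1449)*0 = 0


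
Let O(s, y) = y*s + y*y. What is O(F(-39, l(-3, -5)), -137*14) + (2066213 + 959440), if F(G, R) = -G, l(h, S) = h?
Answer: 6629575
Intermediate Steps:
O(s, y) = y**2 + s*y (O(s, y) = s*y + y**2 = y**2 + s*y)
O(F(-39, l(-3, -5)), -137*14) + (2066213 + 959440) = (-137*14)*(-1*(-39) - 137*14) + (2066213 + 959440) = -1918*(39 - 1918) + 3025653 = -1918*(-1879) + 3025653 = 3603922 + 3025653 = 6629575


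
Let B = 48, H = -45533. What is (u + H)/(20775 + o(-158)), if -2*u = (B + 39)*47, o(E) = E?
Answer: -95155/41234 ≈ -2.3077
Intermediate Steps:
u = -4089/2 (u = -(48 + 39)*47/2 = -87*47/2 = -½*4089 = -4089/2 ≈ -2044.5)
(u + H)/(20775 + o(-158)) = (-4089/2 - 45533)/(20775 - 158) = -95155/2/20617 = -95155/2*1/20617 = -95155/41234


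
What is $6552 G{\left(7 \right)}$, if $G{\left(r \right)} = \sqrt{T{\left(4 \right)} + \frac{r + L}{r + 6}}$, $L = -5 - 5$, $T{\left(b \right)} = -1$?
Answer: $2016 i \sqrt{13} \approx 7268.8 i$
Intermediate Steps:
$L = -10$
$G{\left(r \right)} = \sqrt{-1 + \frac{-10 + r}{6 + r}}$ ($G{\left(r \right)} = \sqrt{-1 + \frac{r - 10}{r + 6}} = \sqrt{-1 + \frac{-10 + r}{6 + r}}$)
$6552 G{\left(7 \right)} = 6552 \cdot 4 \sqrt{- \frac{1}{6 + 7}} = 6552 \cdot 4 \sqrt{- \frac{1}{13}} = 6552 \cdot 4 \frac{i \sqrt{13}}{13} = 6552 \frac{4 i \sqrt{13}}{13} = 2016 i \sqrt{13}$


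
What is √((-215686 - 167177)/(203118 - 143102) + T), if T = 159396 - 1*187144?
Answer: I*√51636911761/1364 ≈ 166.6*I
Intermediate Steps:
T = -27748 (T = 159396 - 187144 = -27748)
√((-215686 - 167177)/(203118 - 143102) + T) = √((-215686 - 167177)/(203118 - 143102) - 27748) = √(-382863/60016 - 27748) = √(-1665706831/60016) = I*√51636911761/1364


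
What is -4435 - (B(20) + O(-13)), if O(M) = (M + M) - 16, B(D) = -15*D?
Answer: -4093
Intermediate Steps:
O(M) = -16 + 2*M (O(M) = 2*M - 16 = -16 + 2*M)
-4435 - (B(20) + O(-13)) = -4435 - (-15*20 + (-16 + 2*(-13))) = -4435 - (-300 + (-16 - 26)) = -4435 - (-300 - 42) = -4435 - 1*(-342) = -4435 + 342 = -4093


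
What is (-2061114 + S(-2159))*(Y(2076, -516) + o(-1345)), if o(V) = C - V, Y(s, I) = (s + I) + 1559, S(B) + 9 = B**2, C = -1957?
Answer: 6518596106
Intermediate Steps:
S(B) = -9 + B**2
Y(s, I) = 1559 + I + s (Y(s, I) = (I + s) + 1559 = 1559 + I + s)
o(V) = -1957 - V
(-2061114 + S(-2159))*(Y(2076, -516) + o(-1345)) = (-2061114 + (-9 + (-2159)**2))*((1559 - 516 + 2076) + (-1957 - 1*(-1345))) = (-2061114 + (-9 + 4661281))*(3119 + (-1957 + 1345)) = (-2061114 + 4661272)*(3119 - 612) = 2600158*2507 = 6518596106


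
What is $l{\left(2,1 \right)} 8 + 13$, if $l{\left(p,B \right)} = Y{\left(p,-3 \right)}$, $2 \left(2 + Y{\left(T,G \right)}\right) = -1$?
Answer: $-7$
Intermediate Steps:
$Y{\left(T,G \right)} = - \frac{5}{2}$ ($Y{\left(T,G \right)} = -2 + \frac{1}{2} \left(-1\right) = -2 - \frac{1}{2} = - \frac{5}{2}$)
$l{\left(p,B \right)} = - \frac{5}{2}$
$l{\left(2,1 \right)} 8 + 13 = \left(- \frac{5}{2}\right) 8 + 13 = -20 + 13 = -7$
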